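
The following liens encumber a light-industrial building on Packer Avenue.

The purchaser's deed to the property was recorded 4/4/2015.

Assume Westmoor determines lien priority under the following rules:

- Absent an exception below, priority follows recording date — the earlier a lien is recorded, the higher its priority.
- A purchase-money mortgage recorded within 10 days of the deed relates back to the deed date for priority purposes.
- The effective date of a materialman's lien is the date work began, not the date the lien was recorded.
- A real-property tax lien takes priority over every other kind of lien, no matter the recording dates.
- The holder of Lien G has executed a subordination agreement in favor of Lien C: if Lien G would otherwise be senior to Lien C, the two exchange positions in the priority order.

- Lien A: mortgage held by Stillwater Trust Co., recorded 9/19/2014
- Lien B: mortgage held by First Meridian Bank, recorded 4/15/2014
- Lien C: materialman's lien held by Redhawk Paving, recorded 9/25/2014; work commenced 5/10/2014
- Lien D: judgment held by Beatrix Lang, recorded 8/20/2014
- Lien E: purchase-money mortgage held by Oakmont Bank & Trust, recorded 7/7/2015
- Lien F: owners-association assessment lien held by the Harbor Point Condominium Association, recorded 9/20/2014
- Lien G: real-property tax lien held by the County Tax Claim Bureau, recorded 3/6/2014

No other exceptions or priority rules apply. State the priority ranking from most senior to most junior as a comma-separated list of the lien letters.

C, B, G, D, A, F, E

Effective dates after the stated exceptions: C is treated as recorded 5/10/2014, the work-commencement date; E was recorded 94 days after the deed — beyond 10 days — so no relation-back applies.
G, as a real-property tax lien, has superpriority and ranks first.
The other liens, earliest effective date first: B (4/15/2014), C (5/10/2014), D (8/20/2014), A (9/19/2014), F (9/20/2014), E (7/7/2015).
The subordination applies — G was senior to C — so G and C swap.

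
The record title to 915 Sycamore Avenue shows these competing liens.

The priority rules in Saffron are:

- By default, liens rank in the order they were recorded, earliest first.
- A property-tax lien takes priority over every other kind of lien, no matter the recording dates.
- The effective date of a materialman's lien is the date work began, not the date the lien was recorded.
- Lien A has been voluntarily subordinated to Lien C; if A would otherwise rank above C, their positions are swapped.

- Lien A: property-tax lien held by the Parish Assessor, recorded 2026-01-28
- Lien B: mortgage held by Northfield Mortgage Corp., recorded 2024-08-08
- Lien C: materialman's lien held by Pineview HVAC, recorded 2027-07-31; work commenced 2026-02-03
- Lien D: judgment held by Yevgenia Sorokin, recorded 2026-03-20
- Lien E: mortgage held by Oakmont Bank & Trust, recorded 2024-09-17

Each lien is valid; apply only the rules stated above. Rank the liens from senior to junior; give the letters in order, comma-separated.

Effective dates: C relates back to 2026-02-03 (work commenced).
A is a property-tax lien and takes priority over every other lien.
Remaining liens by effective date: B (2024-08-08), E (2024-09-17), C (2026-02-03), D (2026-03-20).
A would otherwise be senior to C, so under the subordination agreement A and C exchange positions.

C, B, E, A, D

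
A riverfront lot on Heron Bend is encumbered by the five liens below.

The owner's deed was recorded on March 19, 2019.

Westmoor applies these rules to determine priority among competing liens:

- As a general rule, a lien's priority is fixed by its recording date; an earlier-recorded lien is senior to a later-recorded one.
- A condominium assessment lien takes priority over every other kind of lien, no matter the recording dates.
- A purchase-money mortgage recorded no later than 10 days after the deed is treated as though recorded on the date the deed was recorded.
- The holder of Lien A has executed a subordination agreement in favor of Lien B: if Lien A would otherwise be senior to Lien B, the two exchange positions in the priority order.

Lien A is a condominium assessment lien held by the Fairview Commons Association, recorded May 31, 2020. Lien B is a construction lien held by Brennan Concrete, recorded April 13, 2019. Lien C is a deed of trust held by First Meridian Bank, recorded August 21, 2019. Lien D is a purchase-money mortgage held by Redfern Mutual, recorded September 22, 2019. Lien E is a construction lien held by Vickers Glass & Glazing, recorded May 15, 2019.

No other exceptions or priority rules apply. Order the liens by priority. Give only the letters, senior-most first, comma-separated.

B, A, E, C, D

Effective dates: D was recorded 187 days after the deed, outside the 10-day window, so it keeps its recording date.
As a condominium assessment lien, A is senior to every other lien.
Remaining liens by effective date: B (April 13, 2019), E (May 15, 2019), C (August 21, 2019), D (September 22, 2019).
Because A would otherwise rank above B, the subordination swaps them.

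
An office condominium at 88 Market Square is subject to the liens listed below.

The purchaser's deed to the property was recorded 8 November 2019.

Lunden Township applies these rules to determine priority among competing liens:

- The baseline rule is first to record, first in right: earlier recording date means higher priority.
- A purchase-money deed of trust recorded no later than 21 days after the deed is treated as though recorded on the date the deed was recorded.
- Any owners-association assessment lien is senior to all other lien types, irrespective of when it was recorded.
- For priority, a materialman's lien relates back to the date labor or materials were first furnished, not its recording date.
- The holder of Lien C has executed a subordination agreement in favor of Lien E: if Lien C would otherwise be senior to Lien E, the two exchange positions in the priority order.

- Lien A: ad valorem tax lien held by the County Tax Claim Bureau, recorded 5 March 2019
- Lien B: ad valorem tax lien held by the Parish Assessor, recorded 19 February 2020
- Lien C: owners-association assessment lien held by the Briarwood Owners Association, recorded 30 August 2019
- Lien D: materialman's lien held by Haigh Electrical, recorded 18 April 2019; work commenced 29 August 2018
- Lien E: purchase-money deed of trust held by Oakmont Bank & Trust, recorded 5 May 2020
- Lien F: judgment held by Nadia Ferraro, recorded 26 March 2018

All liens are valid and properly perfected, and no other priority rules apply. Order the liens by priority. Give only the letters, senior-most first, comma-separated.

E, F, D, A, B, C

First, effective dates: D's effective date is 29 August 2018, when work began; E was recorded 179 days after the deed, outside the 21-day window, so it keeps its recording date.
C is an owners-association assessment lien and takes priority over every other lien.
Remaining liens by effective date: F (26 March 2018), D (29 August 2018), A (5 March 2019), B (19 February 2020), E (5 May 2020).
C would otherwise be senior to E, so under the subordination agreement C and E exchange positions.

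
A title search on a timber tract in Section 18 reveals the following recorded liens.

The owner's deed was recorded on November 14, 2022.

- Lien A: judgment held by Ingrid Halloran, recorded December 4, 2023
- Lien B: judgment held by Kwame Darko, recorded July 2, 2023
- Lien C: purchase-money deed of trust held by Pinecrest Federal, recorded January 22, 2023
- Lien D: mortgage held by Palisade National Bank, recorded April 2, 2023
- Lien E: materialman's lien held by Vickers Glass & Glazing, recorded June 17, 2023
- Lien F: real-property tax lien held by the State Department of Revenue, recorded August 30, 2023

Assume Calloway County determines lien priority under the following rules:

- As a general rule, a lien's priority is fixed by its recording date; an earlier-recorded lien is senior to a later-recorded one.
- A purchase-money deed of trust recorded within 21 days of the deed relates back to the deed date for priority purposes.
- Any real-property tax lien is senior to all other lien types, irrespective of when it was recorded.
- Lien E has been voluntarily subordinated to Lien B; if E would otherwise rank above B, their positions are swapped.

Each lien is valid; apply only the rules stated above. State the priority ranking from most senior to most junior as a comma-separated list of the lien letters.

F, C, D, B, E, A

First, effective dates: C was recorded 69 days after the deed — beyond 21 days — so no relation-back applies.
F is a real-property tax lien and takes priority over every other lien.
Among the remaining liens, by effective date: C (January 22, 2023), D (April 2, 2023), E (June 17, 2023), B (July 2, 2023), A (December 4, 2023).
Because E would otherwise rank above B, the subordination swaps them.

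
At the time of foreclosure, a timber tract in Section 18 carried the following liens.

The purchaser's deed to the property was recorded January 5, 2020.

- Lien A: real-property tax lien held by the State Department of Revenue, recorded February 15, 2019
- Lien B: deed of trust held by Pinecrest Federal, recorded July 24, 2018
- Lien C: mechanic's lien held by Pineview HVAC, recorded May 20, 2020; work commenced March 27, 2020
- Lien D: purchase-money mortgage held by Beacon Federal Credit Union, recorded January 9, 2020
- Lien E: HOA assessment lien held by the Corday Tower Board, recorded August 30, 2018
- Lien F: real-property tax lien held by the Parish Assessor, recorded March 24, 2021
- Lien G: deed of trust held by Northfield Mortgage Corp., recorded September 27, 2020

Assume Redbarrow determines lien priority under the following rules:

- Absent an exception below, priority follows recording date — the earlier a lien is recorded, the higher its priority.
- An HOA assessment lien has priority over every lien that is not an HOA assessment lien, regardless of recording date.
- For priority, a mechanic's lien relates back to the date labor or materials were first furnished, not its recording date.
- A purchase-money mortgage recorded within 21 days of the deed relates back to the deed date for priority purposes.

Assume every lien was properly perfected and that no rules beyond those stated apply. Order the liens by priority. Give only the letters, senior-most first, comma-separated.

Adjusting effective dates: C relates back to March 27, 2020 (work commenced); D's effective date is the deed date, January 5, 2020.
E, as an HOA assessment lien, has superpriority and ranks first.
Ordering the rest by effective date: B (July 24, 2018), A (February 15, 2019), D (January 5, 2020), C (March 27, 2020), G (September 27, 2020), F (March 24, 2021).

E, B, A, D, C, G, F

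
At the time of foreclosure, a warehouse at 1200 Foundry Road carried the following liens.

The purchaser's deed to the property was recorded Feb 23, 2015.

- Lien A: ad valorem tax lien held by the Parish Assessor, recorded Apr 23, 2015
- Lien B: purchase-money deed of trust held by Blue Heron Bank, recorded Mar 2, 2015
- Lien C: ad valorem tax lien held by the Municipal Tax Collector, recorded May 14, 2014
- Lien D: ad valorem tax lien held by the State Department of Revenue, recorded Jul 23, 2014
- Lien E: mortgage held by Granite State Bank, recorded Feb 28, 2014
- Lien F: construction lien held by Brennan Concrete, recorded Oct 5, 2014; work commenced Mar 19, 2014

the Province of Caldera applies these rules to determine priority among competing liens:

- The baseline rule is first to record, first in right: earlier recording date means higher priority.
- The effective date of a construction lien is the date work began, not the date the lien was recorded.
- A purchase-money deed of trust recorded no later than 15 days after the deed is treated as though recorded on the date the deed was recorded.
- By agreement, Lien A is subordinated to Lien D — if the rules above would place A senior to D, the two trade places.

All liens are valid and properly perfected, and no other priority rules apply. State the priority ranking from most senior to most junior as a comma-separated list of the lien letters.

E, F, C, D, B, A

Adjusting effective dates: B's effective date is the deed date, Feb 23, 2015; F relates back to Mar 19, 2014 (work commenced).
By effective date: E (Feb 28, 2014), F (Mar 19, 2014), C (May 14, 2014), D (Jul 23, 2014), B (Feb 23, 2015), A (Apr 23, 2015).
A is already junior to D, so the subordination agreement changes nothing.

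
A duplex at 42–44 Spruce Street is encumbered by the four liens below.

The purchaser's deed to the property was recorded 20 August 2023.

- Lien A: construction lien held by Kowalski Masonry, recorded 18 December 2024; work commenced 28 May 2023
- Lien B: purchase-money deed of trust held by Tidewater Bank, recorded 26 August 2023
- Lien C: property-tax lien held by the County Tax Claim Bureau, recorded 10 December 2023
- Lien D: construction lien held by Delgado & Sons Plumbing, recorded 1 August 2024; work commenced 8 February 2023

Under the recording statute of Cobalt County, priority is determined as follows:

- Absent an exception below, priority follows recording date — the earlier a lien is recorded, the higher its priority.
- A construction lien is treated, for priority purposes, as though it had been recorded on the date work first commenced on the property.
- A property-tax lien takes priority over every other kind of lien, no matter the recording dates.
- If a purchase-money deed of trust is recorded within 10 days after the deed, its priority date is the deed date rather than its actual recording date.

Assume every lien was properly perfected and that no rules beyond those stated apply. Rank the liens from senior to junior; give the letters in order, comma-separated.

Adjusting effective dates: A is treated as recorded 28 May 2023, the work-commencement date; B was recorded within the 10-day window, so its effective date is the deed date 20 August 2023; D is treated as recorded 8 February 2023, the work-commencement date.
C, as a property-tax lien, has superpriority and ranks first.
Ordering the rest by effective date: D (8 February 2023), A (28 May 2023), B (20 August 2023).

C, D, A, B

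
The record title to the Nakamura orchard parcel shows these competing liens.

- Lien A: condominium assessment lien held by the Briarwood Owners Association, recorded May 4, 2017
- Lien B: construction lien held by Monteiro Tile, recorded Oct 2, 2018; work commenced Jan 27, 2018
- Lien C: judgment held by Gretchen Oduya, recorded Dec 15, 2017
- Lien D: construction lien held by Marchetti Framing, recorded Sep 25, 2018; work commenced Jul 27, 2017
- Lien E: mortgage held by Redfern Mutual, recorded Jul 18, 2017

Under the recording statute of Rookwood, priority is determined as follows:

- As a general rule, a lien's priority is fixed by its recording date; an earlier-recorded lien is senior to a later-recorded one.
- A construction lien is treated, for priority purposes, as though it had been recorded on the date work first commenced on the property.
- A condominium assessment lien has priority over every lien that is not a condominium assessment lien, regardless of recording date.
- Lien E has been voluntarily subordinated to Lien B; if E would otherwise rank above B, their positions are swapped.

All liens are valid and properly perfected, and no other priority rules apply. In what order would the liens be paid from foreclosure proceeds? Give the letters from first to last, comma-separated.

Effective dates after the stated exceptions: B relates back to Jan 27, 2018 (work commenced); D's effective date is Jul 27, 2017, when work began.
A is a condominium assessment lien and takes priority over every other lien.
The other liens, earliest effective date first: E (Jul 18, 2017), D (Jul 27, 2017), C (Dec 15, 2017), B (Jan 27, 2018).
Because E would otherwise rank above B, the subordination swaps them.

A, B, D, C, E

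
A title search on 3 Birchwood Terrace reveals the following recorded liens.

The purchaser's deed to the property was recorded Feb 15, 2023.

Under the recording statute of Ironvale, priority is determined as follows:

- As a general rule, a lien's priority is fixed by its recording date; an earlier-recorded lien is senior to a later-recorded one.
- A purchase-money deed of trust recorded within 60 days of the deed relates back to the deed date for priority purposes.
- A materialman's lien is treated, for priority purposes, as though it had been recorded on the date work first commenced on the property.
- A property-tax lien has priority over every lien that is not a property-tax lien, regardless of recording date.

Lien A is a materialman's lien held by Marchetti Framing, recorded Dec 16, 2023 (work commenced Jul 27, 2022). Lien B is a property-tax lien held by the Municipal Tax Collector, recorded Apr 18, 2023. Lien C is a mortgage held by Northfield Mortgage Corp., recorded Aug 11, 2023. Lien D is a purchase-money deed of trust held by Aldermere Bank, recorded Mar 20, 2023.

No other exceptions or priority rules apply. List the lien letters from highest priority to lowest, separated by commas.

B, A, D, C

Adjusting effective dates: A relates back to Jul 27, 2022 (work commenced); D was recorded within the 60-day window, so its effective date is the deed date Feb 15, 2023.
As a property-tax lien, B is senior to every other lien.
Remaining liens by effective date: A (Jul 27, 2022), D (Feb 15, 2023), C (Aug 11, 2023).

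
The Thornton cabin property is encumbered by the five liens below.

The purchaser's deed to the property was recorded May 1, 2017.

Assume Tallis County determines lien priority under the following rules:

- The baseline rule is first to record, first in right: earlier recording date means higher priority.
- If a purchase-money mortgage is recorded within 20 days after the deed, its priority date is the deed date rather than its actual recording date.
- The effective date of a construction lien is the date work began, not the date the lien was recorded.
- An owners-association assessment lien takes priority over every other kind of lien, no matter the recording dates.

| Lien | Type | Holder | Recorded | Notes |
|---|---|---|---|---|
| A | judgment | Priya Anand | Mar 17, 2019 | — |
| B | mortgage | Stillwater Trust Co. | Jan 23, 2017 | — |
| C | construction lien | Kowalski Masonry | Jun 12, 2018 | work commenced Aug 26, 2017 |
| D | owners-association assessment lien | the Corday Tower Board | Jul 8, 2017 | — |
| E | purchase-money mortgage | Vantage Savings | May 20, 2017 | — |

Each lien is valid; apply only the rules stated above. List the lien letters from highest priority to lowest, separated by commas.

Effective dates after the stated exceptions: C's effective date is Aug 26, 2017, when work began; E relates back to the deed date May 1, 2017.
D is an owners-association assessment lien and takes priority over every other lien.
Remaining liens by effective date: B (Jan 23, 2017), E (May 1, 2017), C (Aug 26, 2017), A (Mar 17, 2019).

D, B, E, C, A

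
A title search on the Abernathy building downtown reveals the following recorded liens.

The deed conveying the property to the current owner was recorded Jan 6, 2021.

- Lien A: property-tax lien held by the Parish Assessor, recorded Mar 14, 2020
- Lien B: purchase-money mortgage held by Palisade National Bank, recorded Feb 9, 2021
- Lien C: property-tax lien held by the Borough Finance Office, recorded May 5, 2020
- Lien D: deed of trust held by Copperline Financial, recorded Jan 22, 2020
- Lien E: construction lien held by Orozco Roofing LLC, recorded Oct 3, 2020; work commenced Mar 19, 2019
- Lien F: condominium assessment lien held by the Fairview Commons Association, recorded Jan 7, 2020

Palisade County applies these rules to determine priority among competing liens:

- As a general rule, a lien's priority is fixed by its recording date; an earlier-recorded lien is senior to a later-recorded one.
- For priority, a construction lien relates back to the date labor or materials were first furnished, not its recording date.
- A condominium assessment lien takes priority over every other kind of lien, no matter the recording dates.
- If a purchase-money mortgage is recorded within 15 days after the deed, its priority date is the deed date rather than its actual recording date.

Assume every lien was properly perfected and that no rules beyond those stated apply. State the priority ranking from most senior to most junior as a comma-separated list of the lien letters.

Effective dates after the stated exceptions: B was recorded 34 days after the deed, outside the 15-day window, so it keeps its recording date; E's effective date is Mar 19, 2019, when work began.
F, as a condominium assessment lien, has superpriority and ranks first.
Remaining liens by effective date: E (Mar 19, 2019), D (Jan 22, 2020), A (Mar 14, 2020), C (May 5, 2020), B (Feb 9, 2021).

F, E, D, A, C, B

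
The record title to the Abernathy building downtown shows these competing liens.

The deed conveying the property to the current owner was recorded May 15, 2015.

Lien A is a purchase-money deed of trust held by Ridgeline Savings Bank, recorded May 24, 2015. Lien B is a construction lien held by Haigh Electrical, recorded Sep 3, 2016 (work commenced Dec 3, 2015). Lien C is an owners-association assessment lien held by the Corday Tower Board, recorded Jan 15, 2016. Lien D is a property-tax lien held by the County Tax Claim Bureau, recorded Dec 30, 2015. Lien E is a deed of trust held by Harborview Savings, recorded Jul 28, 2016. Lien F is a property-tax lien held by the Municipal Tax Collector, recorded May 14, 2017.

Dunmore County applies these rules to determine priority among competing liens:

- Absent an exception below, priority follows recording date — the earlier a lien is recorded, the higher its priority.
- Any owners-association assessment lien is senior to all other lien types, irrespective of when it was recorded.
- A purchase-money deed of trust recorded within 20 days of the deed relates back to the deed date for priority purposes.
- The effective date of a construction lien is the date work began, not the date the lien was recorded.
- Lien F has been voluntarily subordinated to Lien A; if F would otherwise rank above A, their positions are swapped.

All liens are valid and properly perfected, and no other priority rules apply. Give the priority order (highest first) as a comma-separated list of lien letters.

C, A, B, D, E, F

Effective dates: A was recorded within the 20-day window, so its effective date is the deed date May 15, 2015; B relates back to Dec 3, 2015 (work commenced).
C is an owners-association assessment lien, so it outranks all other liens regardless of date.
Ordering the rest by effective date: A (May 15, 2015), B (Dec 3, 2015), D (Dec 30, 2015), E (Jul 28, 2016), F (May 14, 2017).
Since F is not senior to A, the subordination leaves the order unchanged.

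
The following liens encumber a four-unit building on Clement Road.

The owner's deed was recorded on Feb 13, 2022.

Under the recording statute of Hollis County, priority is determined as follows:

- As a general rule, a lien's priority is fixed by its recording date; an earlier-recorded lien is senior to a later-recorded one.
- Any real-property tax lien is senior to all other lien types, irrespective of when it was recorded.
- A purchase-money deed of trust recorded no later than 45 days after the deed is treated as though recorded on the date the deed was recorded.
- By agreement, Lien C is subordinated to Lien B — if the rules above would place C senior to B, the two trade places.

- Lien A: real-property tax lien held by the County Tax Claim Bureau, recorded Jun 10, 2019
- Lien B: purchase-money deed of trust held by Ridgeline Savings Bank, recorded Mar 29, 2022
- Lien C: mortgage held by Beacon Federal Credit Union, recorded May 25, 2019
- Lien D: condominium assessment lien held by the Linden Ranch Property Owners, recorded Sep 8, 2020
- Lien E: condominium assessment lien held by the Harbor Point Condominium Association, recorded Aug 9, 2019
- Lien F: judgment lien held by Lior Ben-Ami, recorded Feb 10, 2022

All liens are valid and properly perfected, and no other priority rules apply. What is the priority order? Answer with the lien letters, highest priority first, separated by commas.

Effective dates: B was recorded within the 45-day window, so its effective date is the deed date Feb 13, 2022.
A, as a real-property tax lien, has superpriority and ranks first.
Remaining liens by effective date: C (May 25, 2019), E (Aug 9, 2019), D (Sep 8, 2020), F (Feb 10, 2022), B (Feb 13, 2022).
C is senior to B before the subordination, so the two trade places.

A, B, E, D, F, C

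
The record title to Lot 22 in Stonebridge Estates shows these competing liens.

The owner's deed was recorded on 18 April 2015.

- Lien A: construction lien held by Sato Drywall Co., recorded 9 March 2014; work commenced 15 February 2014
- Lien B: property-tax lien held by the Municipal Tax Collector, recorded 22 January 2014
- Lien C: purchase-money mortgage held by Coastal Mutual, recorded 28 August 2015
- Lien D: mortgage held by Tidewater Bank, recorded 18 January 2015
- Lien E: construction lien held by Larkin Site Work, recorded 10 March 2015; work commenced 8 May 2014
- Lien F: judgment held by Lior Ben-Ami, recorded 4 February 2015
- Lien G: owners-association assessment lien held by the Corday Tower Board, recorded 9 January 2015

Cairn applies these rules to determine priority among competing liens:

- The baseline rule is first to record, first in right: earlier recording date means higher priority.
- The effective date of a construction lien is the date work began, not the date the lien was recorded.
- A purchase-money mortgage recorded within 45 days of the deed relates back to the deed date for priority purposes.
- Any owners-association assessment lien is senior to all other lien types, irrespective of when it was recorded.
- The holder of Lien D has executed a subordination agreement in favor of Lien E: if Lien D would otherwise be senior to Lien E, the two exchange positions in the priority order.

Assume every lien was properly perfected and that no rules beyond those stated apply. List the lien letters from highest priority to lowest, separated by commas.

G, B, A, E, D, F, C

Effective dates after the stated exceptions: A's effective date is 15 February 2014, when work began; C missed the 45-day window (132 days after the deed), so its recording date stands; E's effective date is 8 May 2014, when work began.
G is an owners-association assessment lien and takes priority over every other lien.
Among the remaining liens, by effective date: B (22 January 2014), A (15 February 2014), E (8 May 2014), D (18 January 2015), F (4 February 2015), C (28 August 2015).
D already ranks below E; the subordination has no effect.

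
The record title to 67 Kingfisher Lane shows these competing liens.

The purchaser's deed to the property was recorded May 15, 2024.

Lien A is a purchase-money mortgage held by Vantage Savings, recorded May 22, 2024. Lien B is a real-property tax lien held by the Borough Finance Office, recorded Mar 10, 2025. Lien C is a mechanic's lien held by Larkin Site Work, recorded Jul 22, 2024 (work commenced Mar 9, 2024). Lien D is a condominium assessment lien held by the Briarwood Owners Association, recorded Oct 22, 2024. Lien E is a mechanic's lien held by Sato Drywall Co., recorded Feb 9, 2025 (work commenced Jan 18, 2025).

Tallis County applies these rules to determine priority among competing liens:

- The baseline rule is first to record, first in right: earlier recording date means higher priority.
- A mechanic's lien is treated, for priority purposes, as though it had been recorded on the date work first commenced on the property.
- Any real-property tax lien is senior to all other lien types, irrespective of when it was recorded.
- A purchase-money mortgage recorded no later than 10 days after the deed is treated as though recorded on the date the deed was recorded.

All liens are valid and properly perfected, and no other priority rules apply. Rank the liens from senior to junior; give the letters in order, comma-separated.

B, C, A, D, E

Adjusting effective dates: A's effective date is the deed date, May 15, 2024; C is treated as recorded Mar 9, 2024, the work-commencement date; E's effective date is Jan 18, 2025, when work began.
B, as a real-property tax lien, has superpriority and ranks first.
Ordering the rest by effective date: C (Mar 9, 2024), A (May 15, 2024), D (Oct 22, 2024), E (Jan 18, 2025).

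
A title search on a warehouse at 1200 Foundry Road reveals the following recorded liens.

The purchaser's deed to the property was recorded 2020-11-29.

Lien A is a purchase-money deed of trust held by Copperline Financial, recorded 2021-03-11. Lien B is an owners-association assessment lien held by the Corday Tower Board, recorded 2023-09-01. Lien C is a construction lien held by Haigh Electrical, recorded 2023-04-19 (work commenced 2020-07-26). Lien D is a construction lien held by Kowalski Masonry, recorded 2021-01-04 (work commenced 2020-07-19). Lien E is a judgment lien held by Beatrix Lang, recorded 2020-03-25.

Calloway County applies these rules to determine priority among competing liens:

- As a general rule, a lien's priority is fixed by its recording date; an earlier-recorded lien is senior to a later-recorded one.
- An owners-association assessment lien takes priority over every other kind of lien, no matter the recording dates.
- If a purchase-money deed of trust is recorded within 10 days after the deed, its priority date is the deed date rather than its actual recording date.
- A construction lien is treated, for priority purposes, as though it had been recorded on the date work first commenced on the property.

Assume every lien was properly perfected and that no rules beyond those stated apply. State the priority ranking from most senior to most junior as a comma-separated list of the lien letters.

Adjusting effective dates: A was recorded 102 days after the deed — beyond 10 days — so no relation-back applies; C's effective date is 2020-07-26, when work began; D is treated as recorded 2020-07-19, the work-commencement date.
B, as an owners-association assessment lien, has superpriority and ranks first.
Remaining liens by effective date: E (2020-03-25), D (2020-07-19), C (2020-07-26), A (2021-03-11).

B, E, D, C, A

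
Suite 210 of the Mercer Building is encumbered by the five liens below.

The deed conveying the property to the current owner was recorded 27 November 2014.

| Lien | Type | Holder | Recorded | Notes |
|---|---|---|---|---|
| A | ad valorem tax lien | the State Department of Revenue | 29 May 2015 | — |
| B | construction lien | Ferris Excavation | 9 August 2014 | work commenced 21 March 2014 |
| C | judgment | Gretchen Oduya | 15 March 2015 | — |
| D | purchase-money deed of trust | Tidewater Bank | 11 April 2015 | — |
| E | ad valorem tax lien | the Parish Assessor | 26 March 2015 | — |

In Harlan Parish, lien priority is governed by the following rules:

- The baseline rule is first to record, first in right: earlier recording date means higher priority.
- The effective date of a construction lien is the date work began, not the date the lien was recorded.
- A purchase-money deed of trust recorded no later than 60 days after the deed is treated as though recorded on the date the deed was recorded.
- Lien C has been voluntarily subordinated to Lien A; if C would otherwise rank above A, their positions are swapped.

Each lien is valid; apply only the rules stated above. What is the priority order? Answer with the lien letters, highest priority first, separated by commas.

Effective dates after the stated exceptions: B relates back to 21 March 2014 (work commenced); D missed the 60-day window (135 days after the deed), so its recording date stands.
By effective date, earliest first: B (21 March 2014), C (15 March 2015), E (26 March 2015), D (11 April 2015), A (29 May 2015).
C is senior to A before the subordination, so the two trade places.

B, A, E, D, C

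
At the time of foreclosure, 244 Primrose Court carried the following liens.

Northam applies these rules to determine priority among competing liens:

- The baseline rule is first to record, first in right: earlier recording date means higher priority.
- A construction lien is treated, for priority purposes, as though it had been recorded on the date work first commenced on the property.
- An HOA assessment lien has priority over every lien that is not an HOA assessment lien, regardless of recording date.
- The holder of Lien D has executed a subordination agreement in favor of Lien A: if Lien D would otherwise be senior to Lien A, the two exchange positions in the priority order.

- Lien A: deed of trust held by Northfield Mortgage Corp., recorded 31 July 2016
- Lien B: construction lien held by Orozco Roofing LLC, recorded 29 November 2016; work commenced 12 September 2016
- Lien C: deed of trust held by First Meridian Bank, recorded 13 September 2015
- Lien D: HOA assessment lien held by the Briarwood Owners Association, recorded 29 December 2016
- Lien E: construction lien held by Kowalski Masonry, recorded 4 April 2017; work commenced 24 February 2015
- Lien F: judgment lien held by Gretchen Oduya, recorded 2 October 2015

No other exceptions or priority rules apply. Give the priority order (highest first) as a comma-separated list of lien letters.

First, effective dates: B's effective date is 12 September 2016, when work began; E's effective date is 24 February 2015, when work began.
D, as an HOA assessment lien, has superpriority and ranks first.
The other liens, earliest effective date first: E (24 February 2015), C (13 September 2015), F (2 October 2015), A (31 July 2016), B (12 September 2016).
The subordination applies — D was senior to A — so D and A swap.

A, E, C, F, D, B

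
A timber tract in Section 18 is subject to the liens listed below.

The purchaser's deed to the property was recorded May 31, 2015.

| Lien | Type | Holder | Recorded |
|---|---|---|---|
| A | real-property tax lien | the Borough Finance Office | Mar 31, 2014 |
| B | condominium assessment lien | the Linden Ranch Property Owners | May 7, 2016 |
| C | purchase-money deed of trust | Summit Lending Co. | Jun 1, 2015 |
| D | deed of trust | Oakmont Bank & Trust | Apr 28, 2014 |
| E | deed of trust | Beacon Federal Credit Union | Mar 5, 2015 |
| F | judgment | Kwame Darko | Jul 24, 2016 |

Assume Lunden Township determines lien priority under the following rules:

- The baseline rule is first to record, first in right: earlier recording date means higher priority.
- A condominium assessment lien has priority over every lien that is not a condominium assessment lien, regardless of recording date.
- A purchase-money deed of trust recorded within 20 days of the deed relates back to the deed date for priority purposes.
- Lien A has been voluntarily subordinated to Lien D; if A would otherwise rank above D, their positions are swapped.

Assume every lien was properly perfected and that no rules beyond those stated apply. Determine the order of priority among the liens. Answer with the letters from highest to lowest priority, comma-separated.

Adjusting effective dates: C's effective date is the deed date, May 31, 2015.
As a condominium assessment lien, B is senior to every other lien.
Ordering the rest by effective date: A (Mar 31, 2014), D (Apr 28, 2014), E (Mar 5, 2015), C (May 31, 2015), F (Jul 24, 2016).
A is senior to D before the subordination, so the two trade places.

B, D, A, E, C, F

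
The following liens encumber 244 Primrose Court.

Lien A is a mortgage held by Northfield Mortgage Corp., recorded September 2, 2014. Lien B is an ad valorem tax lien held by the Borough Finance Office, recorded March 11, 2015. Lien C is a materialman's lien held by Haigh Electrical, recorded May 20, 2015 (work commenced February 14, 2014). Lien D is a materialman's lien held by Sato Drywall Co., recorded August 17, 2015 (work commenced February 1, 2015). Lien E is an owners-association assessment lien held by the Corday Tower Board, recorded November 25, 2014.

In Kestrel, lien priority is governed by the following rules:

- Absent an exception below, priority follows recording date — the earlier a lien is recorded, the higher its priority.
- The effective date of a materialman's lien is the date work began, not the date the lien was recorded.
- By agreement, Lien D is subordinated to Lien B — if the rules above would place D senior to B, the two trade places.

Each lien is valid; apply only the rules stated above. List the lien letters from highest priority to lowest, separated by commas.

Effective dates: C relates back to February 14, 2014 (work commenced); D relates back to February 1, 2015 (work commenced).
Ordering by effective date: C (February 14, 2014), A (September 2, 2014), E (November 25, 2014), D (February 1, 2015), B (March 11, 2015).
D would otherwise be senior to B, so under the subordination agreement D and B exchange positions.

C, A, E, B, D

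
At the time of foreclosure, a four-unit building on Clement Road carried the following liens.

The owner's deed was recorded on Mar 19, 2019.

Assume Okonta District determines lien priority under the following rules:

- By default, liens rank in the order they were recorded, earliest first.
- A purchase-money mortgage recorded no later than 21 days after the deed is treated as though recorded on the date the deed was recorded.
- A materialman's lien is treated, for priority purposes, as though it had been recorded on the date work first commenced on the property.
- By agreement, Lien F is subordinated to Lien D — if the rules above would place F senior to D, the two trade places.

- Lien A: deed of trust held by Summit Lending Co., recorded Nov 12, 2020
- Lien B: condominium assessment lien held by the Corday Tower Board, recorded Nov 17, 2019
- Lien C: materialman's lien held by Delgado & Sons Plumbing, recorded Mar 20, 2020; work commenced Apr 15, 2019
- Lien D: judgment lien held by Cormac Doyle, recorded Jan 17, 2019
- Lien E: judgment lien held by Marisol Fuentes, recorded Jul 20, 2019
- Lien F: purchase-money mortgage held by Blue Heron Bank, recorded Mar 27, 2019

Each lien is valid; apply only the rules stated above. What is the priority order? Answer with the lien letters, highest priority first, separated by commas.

D, F, C, E, B, A

Adjusting effective dates: C relates back to Apr 15, 2019 (work commenced); F was recorded within the 21-day window, so its effective date is the deed date Mar 19, 2019.
By effective date, earliest first: D (Jan 17, 2019), F (Mar 19, 2019), C (Apr 15, 2019), E (Jul 20, 2019), B (Nov 17, 2019), A (Nov 12, 2020).
F is already junior to D, so the subordination agreement changes nothing.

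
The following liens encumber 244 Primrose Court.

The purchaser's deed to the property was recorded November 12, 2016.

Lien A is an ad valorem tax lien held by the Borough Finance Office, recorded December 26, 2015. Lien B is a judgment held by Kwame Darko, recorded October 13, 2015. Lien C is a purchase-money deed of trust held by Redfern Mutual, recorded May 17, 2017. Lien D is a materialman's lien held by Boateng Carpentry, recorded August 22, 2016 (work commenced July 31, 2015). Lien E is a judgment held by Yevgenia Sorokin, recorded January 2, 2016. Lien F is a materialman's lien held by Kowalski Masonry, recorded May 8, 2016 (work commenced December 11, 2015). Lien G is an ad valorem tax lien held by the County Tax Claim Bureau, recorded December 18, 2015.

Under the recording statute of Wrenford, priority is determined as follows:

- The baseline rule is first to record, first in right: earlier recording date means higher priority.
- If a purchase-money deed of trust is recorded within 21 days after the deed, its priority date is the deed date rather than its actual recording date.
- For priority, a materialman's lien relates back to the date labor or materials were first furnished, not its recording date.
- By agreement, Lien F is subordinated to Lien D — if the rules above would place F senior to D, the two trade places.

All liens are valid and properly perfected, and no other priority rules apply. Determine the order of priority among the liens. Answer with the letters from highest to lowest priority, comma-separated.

D, B, F, G, A, E, C

Effective dates after the stated exceptions: C was recorded 186 days after the deed — beyond 21 days — so no relation-back applies; D's effective date is July 31, 2015, when work began; F relates back to December 11, 2015 (work commenced).
Sorted by effective date: D (July 31, 2015), B (October 13, 2015), F (December 11, 2015), G (December 18, 2015), A (December 26, 2015), E (January 2, 2016), C (May 17, 2017).
Since F is not senior to D, the subordination leaves the order unchanged.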